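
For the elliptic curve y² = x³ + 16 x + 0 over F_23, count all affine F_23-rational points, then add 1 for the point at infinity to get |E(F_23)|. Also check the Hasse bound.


Affine points = {(0, 0), (3, 11), (3, 12), (4, 6), (4, 17), (6, 6), (6, 17), (7, 8), (7, 15), (11, 9), (11, 14), (13, 6), (13, 17), (14, 1), (14, 22), (15, 2), (15, 21), (18, 5), (18, 18), (21, 11), (21, 12), (22, 11), (22, 12)}; affine count = 23; |E(F_23)| = 24.

Discriminant check: Δ ∝ 4a³ + 27b² = 4·16³ + 27·0² = 4·4096 + 27·0 ≡ 8 (mod 23). Nonzero ⇒ E is nonsingular.
For each x ∈ F_23, compute rhs = x³ + 16·x + 0 mod 23, then count y ∈ F_23 with y² ≡ rhs.
  x = 0: rhs = 0, matching y values: 0 (1 points).
  x = 1: rhs = 17, matching y values: none (0 points).
  x = 2: rhs = 17, matching y values: none (0 points).
  x = 3: rhs = 6, matching y values: 11, 12 (2 points).
  x = 4: rhs = 13, matching y values: 6, 17 (2 points).
  x = 5: rhs = 21, matching y values: none (0 points).
  x = 6: rhs = 13, matching y values: 6, 17 (2 points).
  x = 7: rhs = 18, matching y values: 8, 15 (2 points).
  x = 8: rhs = 19, matching y values: none (0 points).
  x = 9: rhs = 22, matching y values: none (0 points).
  x = 10: rhs = 10, matching y values: none (0 points).
  x = 11: rhs = 12, matching y values: 9, 14 (2 points).
  x = 12: rhs = 11, matching y values: none (0 points).
  x = 13: rhs = 13, matching y values: 6, 17 (2 points).
  x = 14: rhs = 1, matching y values: 1, 22 (2 points).
  x = 15: rhs = 4, matching y values: 2, 21 (2 points).
  x = 16: rhs = 5, matching y values: none (0 points).
  x = 17: rhs = 10, matching y values: none (0 points).
  x = 18: rhs = 2, matching y values: 5, 18 (2 points).
  x = 19: rhs = 10, matching y values: none (0 points).
  x = 20: rhs = 17, matching y values: none (0 points).
  x = 21: rhs = 6, matching y values: 11, 12 (2 points).
  x = 22: rhs = 6, matching y values: 11, 12 (2 points).
Total affine count: 23.
Full point count |E(F_23)| = 23 + 1 = 24.
Hasse bound: |24 − (23+1)| = |0| = 0 ≤ 2√23 ≈ 9.5917 ✓.


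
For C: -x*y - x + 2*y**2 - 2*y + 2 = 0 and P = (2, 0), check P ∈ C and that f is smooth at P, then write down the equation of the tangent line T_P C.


Tangent line at P: -x - 4*y + 2 = 0.

Step 1: f(2, 0) = 0, so P lies on C.
Step 2: partial derivatives
  f_x(x, y) = -y - 1, f_y(x, y) = -x + 4*y - 2.
  f_x(P) = -1, f_y(P) = -4 (gradient nonzero, so P is smooth).
Step 3: tangent line at P: -1·(x − 2) + -4·(y − 0) = 0.
Expanding: -x - 4*y + 2 = 0.


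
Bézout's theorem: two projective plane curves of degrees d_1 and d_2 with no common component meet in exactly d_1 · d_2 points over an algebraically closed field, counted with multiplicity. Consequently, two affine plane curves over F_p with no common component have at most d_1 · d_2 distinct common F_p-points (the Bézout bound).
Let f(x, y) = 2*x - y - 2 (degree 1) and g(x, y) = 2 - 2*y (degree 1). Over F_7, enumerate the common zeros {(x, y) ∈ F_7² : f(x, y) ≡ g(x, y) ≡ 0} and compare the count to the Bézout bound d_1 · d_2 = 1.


Common zeros: {(5, 1)}; count = 1; Bézout bound = 1.

deg(f) = 1, deg(g) = 1, so Bézout bound = 1.
Scan x ∈ F_7. For each x, list the y ∈ F_7 with f(x, y) ≡ 0 and those with g(x, y) ≡ 0 (mod 7); the common zeros in that column are the intersection.
  x = 0: f ≡ 0 at y ∈ {5}; g ≡ 0 at y ∈ {1}; common: ∅.
  x = 1: f ≡ 0 at y ∈ {0}; g ≡ 0 at y ∈ {1}; common: ∅.
  x = 2: f ≡ 0 at y ∈ {2}; g ≡ 0 at y ∈ {1}; common: ∅.
  x = 3: f ≡ 0 at y ∈ {4}; g ≡ 0 at y ∈ {1}; common: ∅.
  x = 4: f ≡ 0 at y ∈ {6}; g ≡ 0 at y ∈ {1}; common: ∅.
  x = 5: f ≡ 0 at y ∈ {1}; g ≡ 0 at y ∈ {1}; common: {1}.
  x = 6: f ≡ 0 at y ∈ {3}; g ≡ 0 at y ∈ {1}; common: ∅.
Collecting: common zeros = {(5, 1)}, so the count is 1.
Comparison with the Bézout bound: 1 ≤ 1 = deg(f)·deg(g), as expected for curves with no common component (the bound is attained).


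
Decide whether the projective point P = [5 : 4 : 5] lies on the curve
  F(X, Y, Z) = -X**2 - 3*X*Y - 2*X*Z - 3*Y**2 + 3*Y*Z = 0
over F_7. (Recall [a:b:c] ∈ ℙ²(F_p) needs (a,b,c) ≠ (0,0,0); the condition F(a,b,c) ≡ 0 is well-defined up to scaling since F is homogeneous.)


F(5,4,5) ≡ 3 (mod 7); P is NOT on the curve.

Evaluate F(5, 4, 5) term-by-term (mod 7).
  -X**2 ↦ -1·25·1·1 = -25
  -3*X*Y ↦ -3·5·4·1 = -60
  -2*X*Z ↦ -2·5·1·5 = -50
  -3*Y**2 ↦ -3·1·16·1 = -48
  3*Y*Z ↦ 3·1·4·5 = 60
Sum: F(5, 4, 5) = (-25) + (-60) + (-50) + (-48) + (60) = -123.
Reducing mod 7: -123 ≡ 3 (mod 7).
Since F(a, b, c) ≡ 3 ≠ 0 (mod 7), P does NOT lie on the curve.


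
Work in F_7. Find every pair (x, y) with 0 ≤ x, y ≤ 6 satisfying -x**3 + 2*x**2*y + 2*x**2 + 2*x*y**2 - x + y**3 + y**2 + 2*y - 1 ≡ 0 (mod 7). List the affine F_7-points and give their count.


Affine F_7-points: {(1, 1), (3, 2), (4, 1), (4, 5), (4, 6), (6, 1)}; count = 6.

For each of the 49 pairs (x, y) ∈ F_7², evaluate f(x, y) mod 7. Record the zeros.
  x = 0: [0↦6, 1↦3, 2↦1, 3↦6, 4↦3, 5↦5, 6↦4]  zeros at y ∈ ∅
  x = 1: [0↦6, 1↦0, 2↦6, 3↦2, 4↦1, 5↦2, 6↦4]  zeros at y ∈ {1}
  x = 2: [0↦4, 1↦6, 2↦3, 3↦1, 4↦6, 5↦3, 6↦5]  zeros at y ∈ ∅
  x = 3: [0↦1, 1↦1, 2↦0, 3↦4, 4↦5, 5↦2, 6↦1]  zeros at y ∈ {2}
  x = 4: [0↦5, 1↦0, 2↦5, 3↦5, 4↦6, 5↦0, 6↦0]  zeros at y ∈ {1, 5, 6}
  x = 5: [0↦3, 1↦4, 2↦5, 3↦5, 4↦3, 5↦5, 6↦3]  zeros at y ∈ ∅
  x = 6: [0↦3, 1↦0, 2↦1, 3↦5, 4↦4, 5↦4, 6↦4]  zeros at y ∈ {1}
Collecting zeros: affine points = {(1, 1), (3, 2), (4, 1), (4, 5), (4, 6), (6, 1)}.
Total count |C(F_7)_aff| = 6.


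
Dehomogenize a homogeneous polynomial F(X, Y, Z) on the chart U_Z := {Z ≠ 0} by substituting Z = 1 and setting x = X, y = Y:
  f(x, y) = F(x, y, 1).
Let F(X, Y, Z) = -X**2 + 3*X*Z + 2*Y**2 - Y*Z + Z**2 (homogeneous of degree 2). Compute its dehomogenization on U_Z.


f(x, y) = -x**2 + 3*x + 2*y**2 - y + 1

On U_Z we set Z = 1. Each monomial c·X^i·Y^j·Z^k in F becomes c·x^i·y^j·1^k = c·x^i·y^j.
Substituting Z = 1: F(X, Y, 1) = -x**2 + 3*x + 2*y**2 - y + 1.
Note: deg(f) ≤ deg(F) = 2; strict inequality happens when F is divisible by Z (lost terms).


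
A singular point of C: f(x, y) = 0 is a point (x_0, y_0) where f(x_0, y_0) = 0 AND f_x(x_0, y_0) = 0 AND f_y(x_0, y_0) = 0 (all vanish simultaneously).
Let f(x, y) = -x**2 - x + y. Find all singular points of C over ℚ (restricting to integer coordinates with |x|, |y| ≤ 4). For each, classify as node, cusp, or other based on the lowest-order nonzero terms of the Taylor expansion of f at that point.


No singular points in the scanned grid; C is smooth there.

Compute partial derivatives:
  f_x = -2*x - 1.
  f_y = 1.
f_y = 1 is a nonzero constant, so f_y never vanishes: no point (x, y) can satisfy f = f_x = f_y = 0. In particular no (x, y) ∈ {−4, ..., 4}² is singular; the curve is smooth.


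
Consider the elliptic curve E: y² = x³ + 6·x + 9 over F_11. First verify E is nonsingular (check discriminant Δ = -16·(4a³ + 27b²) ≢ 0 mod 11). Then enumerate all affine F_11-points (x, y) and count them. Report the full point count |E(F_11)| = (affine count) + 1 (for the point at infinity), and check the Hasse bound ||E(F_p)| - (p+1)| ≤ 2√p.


Affine points = {(0, 3), (0, 8), (1, 4), (1, 7), (4, 3), (4, 8), (7, 3), (7, 8), (9, 0)}; affine count = 9; |E(F_11)| = 10.

Discriminant check: Δ ∝ 4a³ + 27b² = 4·6³ + 27·9² = 4·216 + 27·81 ≡ 4 (mod 11). Nonzero ⇒ E is nonsingular.
For each x ∈ F_11, compute rhs = x³ + 6·x + 9 mod 11, then count y ∈ F_11 with y² ≡ rhs.
  x = 0: rhs = 9, matching y values: 3, 8 (2 points).
  x = 1: rhs = 5, matching y values: 4, 7 (2 points).
  x = 2: rhs = 7, matching y values: none (0 points).
  x = 3: rhs = 10, matching y values: none (0 points).
  x = 4: rhs = 9, matching y values: 3, 8 (2 points).
  x = 5: rhs = 10, matching y values: none (0 points).
  x = 6: rhs = 8, matching y values: none (0 points).
  x = 7: rhs = 9, matching y values: 3, 8 (2 points).
  x = 8: rhs = 8, matching y values: none (0 points).
  x = 9: rhs = 0, matching y values: 0 (1 points).
  x = 10: rhs = 2, matching y values: none (0 points).
Total affine count: 9.
Full point count |E(F_11)| = 9 + 1 = 10.
Hasse bound: |10 − (11+1)| = |-2| = 2 ≤ 2√11 ≈ 6.6332 ✓.


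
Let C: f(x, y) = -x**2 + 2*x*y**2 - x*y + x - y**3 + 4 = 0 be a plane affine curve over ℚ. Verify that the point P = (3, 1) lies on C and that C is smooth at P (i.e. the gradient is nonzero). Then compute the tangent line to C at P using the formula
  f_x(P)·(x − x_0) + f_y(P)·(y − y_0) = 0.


Tangent line at P: -4*x + 6*y + 6 = 0.

Step 1: f(3, 1) = 0, so P lies on C.
Step 2: partial derivatives
  f_x(x, y) = -2*x + 2*y**2 - y + 1, f_y(x, y) = 4*x*y - x - 3*y**2.
  f_x(P) = -4, f_y(P) = 6 (gradient nonzero, so P is smooth).
Step 3: tangent line at P: -4·(x − 3) + 6·(y − 1) = 0.
Expanding: -4*x + 6*y + 6 = 0.


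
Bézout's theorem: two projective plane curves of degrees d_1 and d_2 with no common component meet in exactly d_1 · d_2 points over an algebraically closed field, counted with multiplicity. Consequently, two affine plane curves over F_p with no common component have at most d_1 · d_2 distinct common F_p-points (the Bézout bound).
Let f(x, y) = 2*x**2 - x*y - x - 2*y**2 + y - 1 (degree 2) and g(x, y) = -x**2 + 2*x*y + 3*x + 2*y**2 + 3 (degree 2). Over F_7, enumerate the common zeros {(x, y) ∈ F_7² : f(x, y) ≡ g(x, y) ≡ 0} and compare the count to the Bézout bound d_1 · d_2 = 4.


Common zeros: {(4, 6), (5, 2)}; count = 2; Bézout bound = 4.

deg(f) = 2, deg(g) = 2, so Bézout bound = 4.
Scan x ∈ F_7. For each x, list the y ∈ F_7 with f(x, y) ≡ 0 and those with g(x, y) ≡ 0 (mod 7); the common zeros in that column are the intersection.
  x = 0: f ≡ 0 at y ∈ {2}; g ≡ 0 at y ∈ {3, 4}; common: ∅.
  x = 1: f ≡ 0 at y ∈ {0}; g ≡ 0 at y ∈ ∅; common: ∅.
  x = 2: f ≡ 0 at y ∈ ∅; g ≡ 0 at y ∈ {2, 3}; common: ∅.
  x = 3: f ≡ 0 at y ∈ {0, 6}; g ≡ 0 at y ∈ ∅; common: ∅.
  x = 4: f ≡ 0 at y ∈ {3, 6}; g ≡ 0 at y ∈ {4, 6}; common: {6}.
  x = 5: f ≡ 0 at y ∈ {2, 3}; g ≡ 0 at y ∈ {0, 2}; common: {2}.
  x = 6: f ≡ 0 at y ∈ ∅; g ≡ 0 at y ∈ ∅; common: ∅.
Collecting: common zeros = {(4, 6), (5, 2)}, so the count is 2.
Comparison with the Bézout bound: 2 ≤ 4 = deg(f)·deg(g), as expected for curves with no common component (the affine F_7-count falls short of the bound because intersections may lie at infinity, over extension fields, or carry multiplicity).


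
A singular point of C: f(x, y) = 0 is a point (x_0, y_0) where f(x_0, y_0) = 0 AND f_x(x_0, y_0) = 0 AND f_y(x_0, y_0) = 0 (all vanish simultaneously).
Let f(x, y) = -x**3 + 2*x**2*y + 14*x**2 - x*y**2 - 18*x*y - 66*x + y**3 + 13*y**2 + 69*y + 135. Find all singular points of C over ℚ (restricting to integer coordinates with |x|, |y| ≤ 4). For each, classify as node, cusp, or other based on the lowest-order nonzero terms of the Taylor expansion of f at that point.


Singular points: {(3, -3)}; classification: node.

Compute partial derivatives:
  f_x = -3*x**2 + 4*x*y + 28*x - y**2 - 18*y - 66.
  f_y = 2*x**2 - 2*x*y - 18*x + 3*y**2 + 26*y + 69.
Scan x_0 ∈ {−4, ..., 4}. For each x_0, f_y(x_0, y) is a polynomial in y; find its integer roots y ∈ {−4, ..., 4}, then test f_x and f at those candidates.
  x = -4: f_y(-4, y) = 3*y**2 + 34*y + 173; no integer root y with |y| ≤ 4.
  x = -3: f_y(-3, y) = 3*y**2 + 32*y + 141; no integer root y with |y| ≤ 4.
  x = -2: f_y(-2, y) = 3*y**2 + 30*y + 113; no integer root y with |y| ≤ 4.
  x = -1: f_y(-1, y) = 3*y**2 + 28*y + 89; no integer root y with |y| ≤ 4.
  x = 0: f_y(0, y) = 3*y**2 + 26*y + 69; no integer root y with |y| ≤ 4.
  x = 1: f_y(1, y) = 3*y**2 + 24*y + 53; no integer root y with |y| ≤ 4.
  x = 2: f_y(2, y) = 3*y**2 + 22*y + 41; no integer root y with |y| ≤ 4.
  x = 3: f_y(3, y) = 3*y**2 + 20*y + 33; vanishes at y ∈ {-3}. (3, -3): f_x = 0, f = 0 — SINGULAR.
  x = 4: f_y(4, y) = 3*y**2 + 18*y + 29; no integer root y with |y| ≤ 4.
Only singular point on the grid: (3, -3).
Classify: substitute x = 3 + u, y = -3 + v and expand: f = -u**3 + 2*u**2*v - u**2 - u*v**2 + v**3 + v**2.
No constant or linear terms (consistent with a singular point). Quadratic part: -u**2 + v**2. Cubic part: -u**3 + 2*u**2*v - u*v**2 + v**3.
The quadratic part v**2 - u**2 = (v − u)(v + u) splits into two distinct linear factors, so there are two distinct tangent lines y − -3 = ±(x − 3) — this is a node (ordinary double point).
Classification: node.


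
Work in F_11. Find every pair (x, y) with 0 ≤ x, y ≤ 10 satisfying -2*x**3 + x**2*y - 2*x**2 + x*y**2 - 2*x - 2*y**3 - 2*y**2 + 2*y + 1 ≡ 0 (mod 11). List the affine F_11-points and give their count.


Affine F_11-points: {(2, 7), (3, 0), (3, 6), (6, 8), (8, 4)}; count = 5.

For each of the 121 pairs (x, y) ∈ F_11², evaluate f(x, y) mod 11. Record the zeros.
  x = 0: [0↦1, 1↦10, 2↦3, 3↦1, 4↦3, 5↦8, 6↦4, 7↦1, 8↦9, 9↦5, 10↦10]  zeros at y ∈ ∅
  x = 1: [0↦6, 1↦6, 2↦3, 3↦7, 4↦6, 5↦10, 6↦7, 7↦7, 8↦9, 9↦1, 10↦4]  zeros at y ∈ ∅
  x = 2: [0↦6, 1↦10, 2↦2, 3↦3, 4↦1, 5↦6, 6↦6, 7↦0, 8↦9, 9↦10, 10↦2]  zeros at y ∈ {7}
  x = 3: [0↦0, 1↦10, 2↦10, 3↦10, 4↦9, 5↦6, 6↦0, 7↦1, 8↦8, 9↦9, 10↦3]  zeros at y ∈ {0, 6}
  x = 4: [0↦9, 1↦5, 2↦4, 3↦5, 4↦7, 5↦9, 6↦10, 7↦9, 8↦5, 9↦8, 10↦6]  zeros at y ∈ ∅
  x = 5: [0↦10, 1↦5, 2↦5, 3↦9, 4↦5, 5↦3, 6↦2, 7↦1, 8↦10, 9↦6, 10↦10]  zeros at y ∈ ∅
  x = 6: [0↦2, 1↦9, 2↦1, 3↦10, 4↦2, 5↦9, 6↦8, 7↦9, 8↦0, 9↦2, 10↦3]  zeros at y ∈ {8}
  x = 7: [0↦6, 1↦5, 2↦2, 3↦7, 4↦8, 5↦4, 6↦5, 7↦10, 8↦7, 9↦6, 10↦6]  zeros at y ∈ ∅
  x = 8: [0↦10, 1↦3, 2↦7, 3↦10, 4↦0, 5↦9, 6↦3, 7↦3, 8↦8, 9↦6, 10↦7]  zeros at y ∈ {4}
  x = 9: [0↦2, 1↦2, 2↦4, 3↦7, 4↦10, 5↦1, 6↦1, 7↦9, 8↦2, 9↦1, 10↦5]  zeros at y ∈ ∅
  x = 10: [0↦3, 1↦1, 2↦3, 3↦8, 4↦4, 5↦1, 6↦9, 7↦5, 8↦10, 9↦1, 10↦10]  zeros at y ∈ ∅
Collecting zeros: affine points = {(2, 7), (3, 0), (3, 6), (6, 8), (8, 4)}.
Total count |C(F_11)_aff| = 5.


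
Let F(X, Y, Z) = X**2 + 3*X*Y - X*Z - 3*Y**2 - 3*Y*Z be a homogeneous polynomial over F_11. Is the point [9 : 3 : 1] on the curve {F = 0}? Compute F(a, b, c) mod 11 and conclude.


F(9,3,1) ≡ 7 (mod 11); P is NOT on the curve.

Evaluate F(9, 3, 1) term-by-term (mod 11).
  X**2 ↦ 1·81·1·1 = 81
  3*X*Y ↦ 3·9·3·1 = 81
  -X*Z ↦ -1·9·1·1 = -9
  -3*Y**2 ↦ -3·1·9·1 = -27
  -3*Y*Z ↦ -3·1·3·1 = -9
Sum: F(9, 3, 1) = (81) + (81) + (-9) + (-27) + (-9) = 117.
Reducing mod 11: 117 ≡ 7 (mod 11).
Since F(a, b, c) ≡ 7 ≠ 0 (mod 11), P does NOT lie on the curve.


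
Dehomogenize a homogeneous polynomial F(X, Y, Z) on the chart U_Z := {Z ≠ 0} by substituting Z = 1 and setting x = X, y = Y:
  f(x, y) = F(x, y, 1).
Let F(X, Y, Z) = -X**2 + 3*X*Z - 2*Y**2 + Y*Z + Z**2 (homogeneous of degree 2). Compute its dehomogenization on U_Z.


f(x, y) = -x**2 + 3*x - 2*y**2 + y + 1

On U_Z we set Z = 1. Each monomial c·X^i·Y^j·Z^k in F becomes c·x^i·y^j·1^k = c·x^i·y^j.
Substituting Z = 1: F(X, Y, 1) = -x**2 + 3*x - 2*y**2 + y + 1.
Note: deg(f) ≤ deg(F) = 2; strict inequality happens when F is divisible by Z (lost terms).


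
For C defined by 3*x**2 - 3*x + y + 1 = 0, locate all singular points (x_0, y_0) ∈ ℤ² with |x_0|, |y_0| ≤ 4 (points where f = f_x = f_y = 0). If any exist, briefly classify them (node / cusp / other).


No singular points in the scanned grid; C is smooth there.

Compute partial derivatives:
  f_x = 6*x - 3.
  f_y = 1.
f_y = 1 is a nonzero constant, so f_y never vanishes: no point (x, y) can satisfy f = f_x = f_y = 0. In particular no (x, y) ∈ {−4, ..., 4}² is singular; the curve is smooth.


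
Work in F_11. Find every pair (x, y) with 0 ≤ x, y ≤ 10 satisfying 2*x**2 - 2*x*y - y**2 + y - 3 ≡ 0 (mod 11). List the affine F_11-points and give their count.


Affine F_11-points: {(0, 6), (4, 2), (5, 3), (5, 10), (6, 5), (6, 6), (9, 2), (9, 3), (10, 5), (10, 9)}; count = 10.

For each of the 121 pairs (x, y) ∈ F_11², evaluate f(x, y) mod 11. Record the zeros.
  x = 0: [0↦8, 1↦8, 2↦6, 3↦2, 4↦7, 5↦10, 6↦0, 7↦10, 8↦7, 9↦2, 10↦6]  zeros at y ∈ {6}
  x = 1: [0↦10, 1↦8, 2↦4, 3↦9, 4↦1, 5↦2, 6↦1, 7↦9, 8↦4, 9↦8, 10↦10]  zeros at y ∈ ∅
  x = 2: [0↦5, 1↦1, 2↦6, 3↦9, 4↦10, 5↦9, 6↦6, 7↦1, 8↦5, 9↦7, 10↦7]  zeros at y ∈ ∅
  x = 3: [0↦4, 1↦9, 2↦1, 3↦2, 4↦1, 5↦9, 6↦4, 7↦8, 8↦10, 9↦10, 10↦8]  zeros at y ∈ ∅
  x = 4: [0↦7, 1↦10, 2↦0, 3↦10, 4↦7, 5↦2, 6↦6, 7↦8, 8↦8, 9↦6, 10↦2]  zeros at y ∈ {2}
  x = 5: [0↦3, 1↦4, 2↦3, 3↦0, 4↦6, 5↦10, 6↦1, 7↦1, 8↦10, 9↦6, 10↦0]  zeros at y ∈ {3, 10}
  x = 6: [0↦3, 1↦2, 2↦10, 3↦5, 4↦9, 5↦0, 6↦0, 7↦9, 8↦5, 9↦10, 10↦2]  zeros at y ∈ {5, 6}
  x = 7: [0↦7, 1↦4, 2↦10, 3↦3, 4↦5, 5↦5, 6↦3, 7↦10, 8↦4, 9↦7, 10↦8]  zeros at y ∈ ∅
  x = 8: [0↦4, 1↦10, 2↦3, 3↦5, 4↦5, 5↦3, 6↦10, 7↦4, 8↦7, 9↦8, 10↦7]  zeros at y ∈ ∅
  x = 9: [0↦5, 1↦9, 2↦0, 3↦0, 4↦9, 5↦5, 6↦10, 7↦2, 8↦3, 9↦2, 10↦10]  zeros at y ∈ {2, 3}
  x = 10: [0↦10, 1↦1, 2↦1, 3↦10, 4↦6, 5↦0, 6↦3, 7↦4, 8↦3, 9↦0, 10↦6]  zeros at y ∈ {5, 9}
Collecting zeros: affine points = {(0, 6), (4, 2), (5, 3), (5, 10), (6, 5), (6, 6), (9, 2), (9, 3), (10, 5), (10, 9)}.
Total count |C(F_11)_aff| = 10.


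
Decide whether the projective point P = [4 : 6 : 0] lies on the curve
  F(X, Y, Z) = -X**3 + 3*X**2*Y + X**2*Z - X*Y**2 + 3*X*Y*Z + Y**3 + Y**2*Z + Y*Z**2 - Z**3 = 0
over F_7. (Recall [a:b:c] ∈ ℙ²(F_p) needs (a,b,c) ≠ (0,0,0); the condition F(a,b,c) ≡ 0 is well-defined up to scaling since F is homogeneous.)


F(4,6,0) ≡ 2 (mod 7); P is NOT on the curve.

Evaluate F(4, 6, 0) term-by-term (mod 7).
  -X**3 ↦ -1·64·1·1 = -64
  3*X**2*Y ↦ 3·16·6·1 = 288
  X**2*Z ↦ 1·16·1·0 = 0
  -X*Y**2 ↦ -1·4·36·1 = -144
  3*X*Y*Z ↦ 3·4·6·0 = 0
  Y**3 ↦ 1·1·216·1 = 216
  Y**2*Z ↦ 1·1·36·0 = 0
  Y*Z**2 ↦ 1·1·6·0 = 0
  -Z**3 ↦ -1·1·1·0 = 0
Sum: F(4, 6, 0) = (-64) + (288) + (0) + (-144) + (0) + (216) + (0) + (0) + (0) = 296.
Reducing mod 7: 296 ≡ 2 (mod 7).
Since F(a, b, c) ≡ 2 ≠ 0 (mod 7), P does NOT lie on the curve.


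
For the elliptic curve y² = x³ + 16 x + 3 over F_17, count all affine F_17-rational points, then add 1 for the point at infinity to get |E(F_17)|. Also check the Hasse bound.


Affine points = {(2, 3), (2, 14), (5, 2), (5, 15), (6, 3), (6, 14), (7, 4), (7, 13), (9, 3), (9, 14), (12, 6), (12, 11), (14, 8), (14, 9)}; affine count = 14; |E(F_17)| = 15.

Discriminant check: Δ ∝ 4a³ + 27b² = 4·16³ + 27·3² = 4·4096 + 27·9 ≡ 1 (mod 17). Nonzero ⇒ E is nonsingular.
For each x ∈ F_17, compute rhs = x³ + 16·x + 3 mod 17, then count y ∈ F_17 with y² ≡ rhs.
  x = 0: rhs = 3, matching y values: none (0 points).
  x = 1: rhs = 3, matching y values: none (0 points).
  x = 2: rhs = 9, matching y values: 3, 14 (2 points).
  x = 3: rhs = 10, matching y values: none (0 points).
  x = 4: rhs = 12, matching y values: none (0 points).
  x = 5: rhs = 4, matching y values: 2, 15 (2 points).
  x = 6: rhs = 9, matching y values: 3, 14 (2 points).
  x = 7: rhs = 16, matching y values: 4, 13 (2 points).
  x = 8: rhs = 14, matching y values: none (0 points).
  x = 9: rhs = 9, matching y values: 3, 14 (2 points).
  x = 10: rhs = 7, matching y values: none (0 points).
  x = 11: rhs = 14, matching y values: none (0 points).
  x = 12: rhs = 2, matching y values: 6, 11 (2 points).
  x = 13: rhs = 11, matching y values: none (0 points).
  x = 14: rhs = 13, matching y values: 8, 9 (2 points).
  x = 15: rhs = 14, matching y values: none (0 points).
  x = 16: rhs = 3, matching y values: none (0 points).
Total affine count: 14.
Full point count |E(F_17)| = 14 + 1 = 15.
Hasse bound: |15 − (17+1)| = |-3| = 3 ≤ 2√17 ≈ 8.2462 ✓.


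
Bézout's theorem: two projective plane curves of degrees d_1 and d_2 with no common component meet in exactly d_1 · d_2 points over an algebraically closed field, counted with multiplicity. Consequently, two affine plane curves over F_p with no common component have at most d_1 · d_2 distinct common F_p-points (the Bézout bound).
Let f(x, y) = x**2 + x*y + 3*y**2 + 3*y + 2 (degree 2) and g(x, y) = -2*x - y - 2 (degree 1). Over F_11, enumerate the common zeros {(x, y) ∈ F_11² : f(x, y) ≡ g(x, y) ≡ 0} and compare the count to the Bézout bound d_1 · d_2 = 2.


Common zeros: {(5, 10)}; count = 1; Bézout bound = 2.

deg(f) = 2, deg(g) = 1, so Bézout bound = 2.
Scan x ∈ F_11. For each x, list the y ∈ F_11 with f(x, y) ≡ 0 and those with g(x, y) ≡ 0 (mod 11); the common zeros in that column are the intersection.
  x = 0: f ≡ 0 at y ∈ ∅; g ≡ 0 at y ∈ {9}; common: ∅.
  x = 1: f ≡ 0 at y ∈ ∅; g ≡ 0 at y ∈ {7}; common: ∅.
  x = 2: f ≡ 0 at y ∈ ∅; g ≡ 0 at y ∈ {5}; common: ∅.
  x = 3: f ≡ 0 at y ∈ {0, 9}; g ≡ 0 at y ∈ {3}; common: ∅.
  x = 4: f ≡ 0 at y ∈ {2, 3}; g ≡ 0 at y ∈ {1}; common: ∅.
  x = 5: f ≡ 0 at y ∈ {2, 10}; g ≡ 0 at y ∈ {10}; common: {10}.
  x = 6: f ≡ 0 at y ∈ ∅; g ≡ 0 at y ∈ {8}; common: ∅.
  x = 7: f ≡ 0 at y ∈ {5, 10}; g ≡ 0 at y ∈ {6}; common: ∅.
  x = 8: f ≡ 0 at y ∈ {0}; g ≡ 0 at y ∈ {4}; common: ∅.
  x = 9: f ≡ 0 at y ∈ ∅; g ≡ 0 at y ∈ {2}; common: ∅.
  x = 10: f ≡ 0 at y ∈ {5, 9}; g ≡ 0 at y ∈ {0}; common: ∅.
Collecting: common zeros = {(5, 10)}, so the count is 1.
Comparison with the Bézout bound: 1 ≤ 2 = deg(f)·deg(g), as expected for curves with no common component (the affine F_11-count falls short of the bound because intersections may lie at infinity, over extension fields, or carry multiplicity).


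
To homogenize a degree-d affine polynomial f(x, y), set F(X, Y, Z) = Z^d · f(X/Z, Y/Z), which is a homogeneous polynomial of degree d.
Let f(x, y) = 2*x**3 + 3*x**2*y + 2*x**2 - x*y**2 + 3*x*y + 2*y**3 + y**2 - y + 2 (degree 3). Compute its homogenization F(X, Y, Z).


F(X, Y, Z) = 2*X**3 + 3*X**2*Y + 2*X**2*Z - X*Y**2 + 3*X*Y*Z + 2*Y**3 + Y**2*Z - Y*Z**2 + 2*Z**3

deg(f) = 3.
Substitute x = X/Z, y = Y/Z into f, then multiply by Z^3.
  monomial 2·x^3·y^0 ↦ 2·X^3·Y^0·Z^0.
  monomial 3·x^2·y^1 ↦ 3·X^2·Y^1·Z^0.
  monomial 2·x^2·y^0 ↦ 2·X^2·Y^0·Z^1.
  monomial -1·x^1·y^2 ↦ -1·X^1·Y^2·Z^0.
  monomial 3·x^1·y^1 ↦ 3·X^1·Y^1·Z^1.
  monomial 2·x^0·y^3 ↦ 2·X^0·Y^3·Z^0.
  monomial 1·x^0·y^2 ↦ 1·X^0·Y^2·Z^1.
  monomial -1·x^0·y^1 ↦ -1·X^0·Y^1·Z^2.
  monomial 2·x^0·y^0 ↦ 2·X^0·Y^0·Z^3.
Collecting: F(X, Y, Z) = 2*X**3 + 3*X**2*Y + 2*X**2*Z - X*Y**2 + 3*X*Y*Z + 2*Y**3 + Y**2*Z - Y*Z**2 + 2*Z**3.


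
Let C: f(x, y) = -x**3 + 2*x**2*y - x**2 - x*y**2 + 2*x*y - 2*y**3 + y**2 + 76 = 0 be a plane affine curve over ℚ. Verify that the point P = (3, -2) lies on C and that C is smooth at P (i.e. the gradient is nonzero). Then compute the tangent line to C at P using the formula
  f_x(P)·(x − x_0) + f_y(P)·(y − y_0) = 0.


Tangent line at P: -65*x + 8*y + 211 = 0.

Step 1: f(3, -2) = 0, so P lies on C.
Step 2: partial derivatives
  f_x(x, y) = -3*x**2 + 4*x*y - 2*x - y**2 + 2*y, f_y(x, y) = 2*x**2 - 2*x*y + 2*x - 6*y**2 + 2*y.
  f_x(P) = -65, f_y(P) = 8 (gradient nonzero, so P is smooth).
Step 3: tangent line at P: -65·(x − 3) + 8·(y − -2) = 0.
Expanding: -65*x + 8*y + 211 = 0.


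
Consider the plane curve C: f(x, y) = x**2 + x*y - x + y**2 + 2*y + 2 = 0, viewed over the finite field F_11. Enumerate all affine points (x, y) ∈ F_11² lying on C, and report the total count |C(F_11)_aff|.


Affine F_11-points: {(1, 9), (1, 10), (2, 9), (3, 2), (3, 4), (5, 0), (5, 4), (7, 0), (7, 2), (8, 6), (9, 5), (9, 6)}; count = 12.

For each of the 121 pairs (x, y) ∈ F_11², evaluate f(x, y) mod 11. Record the zeros.
  x = 0: [0↦2, 1↦5, 2↦10, 3↦6, 4↦4, 5↦4, 6↦6, 7↦10, 8↦5, 9↦2, 10↦1]  zeros at y ∈ ∅
  x = 1: [0↦2, 1↦6, 2↦1, 3↦9, 4↦8, 5↦9, 6↦1, 7↦6, 8↦2, 9↦0, 10↦0]  zeros at y ∈ {9, 10}
  x = 2: [0↦4, 1↦9, 2↦5, 3↦3, 4↦3, 5↦5, 6↦9, 7↦4, 8↦1, 9↦0, 10↦1]  zeros at y ∈ {9}
  x = 3: [0↦8, 1↦3, 2↦0, 3↦10, 4↦0, 5↦3, 6↦8, 7↦4, 8↦2, 9↦2, 10↦4]  zeros at y ∈ {2, 4}
  x = 4: [0↦3, 1↦10, 2↦8, 3↦8, 4↦10, 5↦3, 6↦9, 7↦6, 8↦5, 9↦6, 10↦9]  zeros at y ∈ ∅
  x = 5: [0↦0, 1↦8, 2↦7, 3↦8, 4↦0, 5↦5, 6↦1, 7↦10, 8↦10, 9↦1, 10↦5]  zeros at y ∈ {0, 4}
  x = 6: [0↦10, 1↦8, 2↦8, 3↦10, 4↦3, 5↦9, 6↦6, 7↦5, 8↦6, 9↦9, 10↦3]  zeros at y ∈ ∅
  x = 7: [0↦0, 1↦10, 2↦0, 3↦3, 4↦8, 5↦4, 6↦2, 7↦2, 8↦4, 9↦8, 10↦3]  zeros at y ∈ {0, 2}
  x = 8: [0↦3, 1↦3, 2↦5, 3↦9, 4↦4, 5↦1, 6↦0, 7↦1, 8↦4, 9↦9, 10↦5]  zeros at y ∈ {6}
  x = 9: [0↦8, 1↦9, 2↦1, 3↦6, 4↦2, 5↦0, 6↦0, 7↦2, 8↦6, 9↦1, 10↦9]  zeros at y ∈ {5, 6}
  x = 10: [0↦4, 1↦6, 2↦10, 3↦5, 4↦2, 5↦1, 6↦2, 7↦5, 8↦10, 9↦6, 10↦4]  zeros at y ∈ ∅
Collecting zeros: affine points = {(1, 9), (1, 10), (2, 9), (3, 2), (3, 4), (5, 0), (5, 4), (7, 0), (7, 2), (8, 6), (9, 5), (9, 6)}.
Total count |C(F_11)_aff| = 12.


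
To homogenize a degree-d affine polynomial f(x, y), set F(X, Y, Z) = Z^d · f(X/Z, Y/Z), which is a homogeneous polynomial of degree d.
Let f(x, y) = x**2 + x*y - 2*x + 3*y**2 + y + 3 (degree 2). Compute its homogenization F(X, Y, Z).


F(X, Y, Z) = X**2 + X*Y - 2*X*Z + 3*Y**2 + Y*Z + 3*Z**2

deg(f) = 2.
Substitute x = X/Z, y = Y/Z into f, then multiply by Z^2.
  monomial 1·x^2·y^0 ↦ 1·X^2·Y^0·Z^0.
  monomial 1·x^1·y^1 ↦ 1·X^1·Y^1·Z^0.
  monomial -2·x^1·y^0 ↦ -2·X^1·Y^0·Z^1.
  monomial 3·x^0·y^2 ↦ 3·X^0·Y^2·Z^0.
  monomial 1·x^0·y^1 ↦ 1·X^0·Y^1·Z^1.
  monomial 3·x^0·y^0 ↦ 3·X^0·Y^0·Z^2.
Collecting: F(X, Y, Z) = X**2 + X*Y - 2*X*Z + 3*Y**2 + Y*Z + 3*Z**2.


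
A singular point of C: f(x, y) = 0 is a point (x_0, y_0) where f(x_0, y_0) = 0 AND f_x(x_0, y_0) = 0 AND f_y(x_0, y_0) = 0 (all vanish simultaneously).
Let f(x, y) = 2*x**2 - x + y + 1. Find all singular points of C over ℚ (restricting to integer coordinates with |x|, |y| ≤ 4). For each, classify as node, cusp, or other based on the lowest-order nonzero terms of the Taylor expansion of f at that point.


No singular points in the scanned grid; C is smooth there.

Compute partial derivatives:
  f_x = 4*x - 1.
  f_y = 1.
f_y = 1 is a nonzero constant, so f_y never vanishes: no point (x, y) can satisfy f = f_x = f_y = 0. In particular no (x, y) ∈ {−4, ..., 4}² is singular; the curve is smooth.


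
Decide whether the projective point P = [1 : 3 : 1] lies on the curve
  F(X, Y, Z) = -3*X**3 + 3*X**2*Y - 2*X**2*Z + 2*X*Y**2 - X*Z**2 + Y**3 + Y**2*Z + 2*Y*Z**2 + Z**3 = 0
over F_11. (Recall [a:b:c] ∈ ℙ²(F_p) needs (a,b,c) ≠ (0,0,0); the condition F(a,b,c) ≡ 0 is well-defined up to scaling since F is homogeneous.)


F(1,3,1) ≡ 9 (mod 11); P is NOT on the curve.

Evaluate F(1, 3, 1) term-by-term (mod 11).
  -3*X**3 ↦ -3·1·1·1 = -3
  3*X**2*Y ↦ 3·1·3·1 = 9
  -2*X**2*Z ↦ -2·1·1·1 = -2
  2*X*Y**2 ↦ 2·1·9·1 = 18
  -X*Z**2 ↦ -1·1·1·1 = -1
  Y**3 ↦ 1·1·27·1 = 27
  Y**2*Z ↦ 1·1·9·1 = 9
  2*Y*Z**2 ↦ 2·1·3·1 = 6
  Z**3 ↦ 1·1·1·1 = 1
Sum: F(1, 3, 1) = (-3) + (9) + (-2) + (18) + (-1) + (27) + (9) + (6) + (1) = 64.
Reducing mod 11: 64 ≡ 9 (mod 11).
Since F(a, b, c) ≡ 9 ≠ 0 (mod 11), P does NOT lie on the curve.


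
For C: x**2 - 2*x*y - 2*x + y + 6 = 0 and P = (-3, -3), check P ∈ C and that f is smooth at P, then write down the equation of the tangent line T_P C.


Tangent line at P: -2*x + 7*y + 15 = 0.

Step 1: f(-3, -3) = 0, so P lies on C.
Step 2: partial derivatives
  f_x(x, y) = 2*x - 2*y - 2, f_y(x, y) = 1 - 2*x.
  f_x(P) = -2, f_y(P) = 7 (gradient nonzero, so P is smooth).
Step 3: tangent line at P: -2·(x − -3) + 7·(y − -3) = 0.
Expanding: -2*x + 7*y + 15 = 0.


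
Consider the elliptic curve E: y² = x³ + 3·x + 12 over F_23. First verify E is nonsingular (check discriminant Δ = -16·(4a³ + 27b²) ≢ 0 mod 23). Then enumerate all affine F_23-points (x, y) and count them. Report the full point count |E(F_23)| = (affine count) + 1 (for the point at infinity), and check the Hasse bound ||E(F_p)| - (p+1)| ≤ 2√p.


Affine points = {(0, 9), (0, 14), (1, 4), (1, 19), (2, 7), (2, 16), (3, 5), (3, 18), (6, 4), (6, 19), (7, 10), (7, 13), (9, 3), (9, 20), (16, 4), (16, 19), (17, 10), (17, 13), (22, 10), (22, 13)}; affine count = 20; |E(F_23)| = 21.

Discriminant check: Δ ∝ 4a³ + 27b² = 4·3³ + 27·12² = 4·27 + 27·144 ≡ 17 (mod 23). Nonzero ⇒ E is nonsingular.
For each x ∈ F_23, compute rhs = x³ + 3·x + 12 mod 23, then count y ∈ F_23 with y² ≡ rhs.
  x = 0: rhs = 12, matching y values: 9, 14 (2 points).
  x = 1: rhs = 16, matching y values: 4, 19 (2 points).
  x = 2: rhs = 3, matching y values: 7, 16 (2 points).
  x = 3: rhs = 2, matching y values: 5, 18 (2 points).
  x = 4: rhs = 19, matching y values: none (0 points).
  x = 5: rhs = 14, matching y values: none (0 points).
  x = 6: rhs = 16, matching y values: 4, 19 (2 points).
  x = 7: rhs = 8, matching y values: 10, 13 (2 points).
  x = 8: rhs = 19, matching y values: none (0 points).
  x = 9: rhs = 9, matching y values: 3, 20 (2 points).
  x = 10: rhs = 7, matching y values: none (0 points).
  x = 11: rhs = 19, matching y values: none (0 points).
  x = 12: rhs = 5, matching y values: none (0 points).
  x = 13: rhs = 17, matching y values: none (0 points).
  x = 14: rhs = 15, matching y values: none (0 points).
  x = 15: rhs = 5, matching y values: none (0 points).
  x = 16: rhs = 16, matching y values: 4, 19 (2 points).
  x = 17: rhs = 8, matching y values: 10, 13 (2 points).
  x = 18: rhs = 10, matching y values: none (0 points).
  x = 19: rhs = 5, matching y values: none (0 points).
  x = 20: rhs = 22, matching y values: none (0 points).
  x = 21: rhs = 21, matching y values: none (0 points).
  x = 22: rhs = 8, matching y values: 10, 13 (2 points).
Total affine count: 20.
Full point count |E(F_23)| = 20 + 1 = 21.
Hasse bound: |21 − (23+1)| = |-3| = 3 ≤ 2√23 ≈ 9.5917 ✓.


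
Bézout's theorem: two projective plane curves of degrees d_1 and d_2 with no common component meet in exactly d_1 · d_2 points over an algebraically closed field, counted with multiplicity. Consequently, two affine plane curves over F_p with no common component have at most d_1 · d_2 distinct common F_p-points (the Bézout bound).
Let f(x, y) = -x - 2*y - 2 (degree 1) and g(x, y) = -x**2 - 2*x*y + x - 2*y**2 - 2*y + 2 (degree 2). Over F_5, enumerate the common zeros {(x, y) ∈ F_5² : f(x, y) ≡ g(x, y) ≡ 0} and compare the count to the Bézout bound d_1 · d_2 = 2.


Common zeros: ∅; count = 0; Bézout bound = 2.

deg(f) = 1, deg(g) = 2, so Bézout bound = 2.
Scan x ∈ F_5. For each x, list the y ∈ F_5 with f(x, y) ≡ 0 and those with g(x, y) ≡ 0 (mod 5); the common zeros in that column are the intersection.
  x = 0: f ≡ 0 at y ∈ {4}; g ≡ 0 at y ∈ {2}; common: ∅.
  x = 1: f ≡ 0 at y ∈ {1}; g ≡ 0 at y ∈ ∅; common: ∅.
  x = 2: f ≡ 0 at y ∈ {3}; g ≡ 0 at y ∈ {0, 2}; common: ∅.
  x = 3: f ≡ 0 at y ∈ {0}; g ≡ 0 at y ∈ ∅; common: ∅.
  x = 4: f ≡ 0 at y ∈ {2}; g ≡ 0 at y ∈ {0}; common: ∅.
Collecting: common zeros = ∅, so the count is 0.
Comparison with the Bézout bound: 0 ≤ 2 = deg(f)·deg(g), as expected for curves with no common component (the affine F_5-count falls short of the bound because intersections may lie at infinity, over extension fields, or carry multiplicity).


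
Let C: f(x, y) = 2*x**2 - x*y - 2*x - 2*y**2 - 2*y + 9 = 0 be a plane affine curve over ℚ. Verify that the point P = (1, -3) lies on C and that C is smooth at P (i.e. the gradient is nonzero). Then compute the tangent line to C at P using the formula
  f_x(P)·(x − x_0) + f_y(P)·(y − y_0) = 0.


Tangent line at P: 5*x + 9*y + 22 = 0.

Step 1: f(1, -3) = 0, so P lies on C.
Step 2: partial derivatives
  f_x(x, y) = 4*x - y - 2, f_y(x, y) = -x - 4*y - 2.
  f_x(P) = 5, f_y(P) = 9 (gradient nonzero, so P is smooth).
Step 3: tangent line at P: 5·(x − 1) + 9·(y − -3) = 0.
Expanding: 5*x + 9*y + 22 = 0.


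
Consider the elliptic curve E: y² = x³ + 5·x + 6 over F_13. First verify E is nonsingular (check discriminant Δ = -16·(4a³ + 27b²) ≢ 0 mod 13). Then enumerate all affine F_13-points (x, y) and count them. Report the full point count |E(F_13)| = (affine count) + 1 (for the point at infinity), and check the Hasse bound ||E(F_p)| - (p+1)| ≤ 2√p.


Affine points = {(1, 5), (1, 8), (3, 3), (3, 10), (4, 5), (4, 8), (5, 0), (8, 5), (8, 8), (9, 0), (10, 4), (10, 9), (11, 1), (11, 12), (12, 0)}; affine count = 15; |E(F_13)| = 16.

Discriminant check: Δ ∝ 4a³ + 27b² = 4·5³ + 27·6² = 4·125 + 27·36 ≡ 3 (mod 13). Nonzero ⇒ E is nonsingular.
For each x ∈ F_13, compute rhs = x³ + 5·x + 6 mod 13, then count y ∈ F_13 with y² ≡ rhs.
  x = 0: rhs = 6, matching y values: none (0 points).
  x = 1: rhs = 12, matching y values: 5, 8 (2 points).
  x = 2: rhs = 11, matching y values: none (0 points).
  x = 3: rhs = 9, matching y values: 3, 10 (2 points).
  x = 4: rhs = 12, matching y values: 5, 8 (2 points).
  x = 5: rhs = 0, matching y values: 0 (1 points).
  x = 6: rhs = 5, matching y values: none (0 points).
  x = 7: rhs = 7, matching y values: none (0 points).
  x = 8: rhs = 12, matching y values: 5, 8 (2 points).
  x = 9: rhs = 0, matching y values: 0 (1 points).
  x = 10: rhs = 3, matching y values: 4, 9 (2 points).
  x = 11: rhs = 1, matching y values: 1, 12 (2 points).
  x = 12: rhs = 0, matching y values: 0 (1 points).
Total affine count: 15.
Full point count |E(F_13)| = 15 + 1 = 16.
Hasse bound: |16 − (13+1)| = |2| = 2 ≤ 2√13 ≈ 7.2111 ✓.


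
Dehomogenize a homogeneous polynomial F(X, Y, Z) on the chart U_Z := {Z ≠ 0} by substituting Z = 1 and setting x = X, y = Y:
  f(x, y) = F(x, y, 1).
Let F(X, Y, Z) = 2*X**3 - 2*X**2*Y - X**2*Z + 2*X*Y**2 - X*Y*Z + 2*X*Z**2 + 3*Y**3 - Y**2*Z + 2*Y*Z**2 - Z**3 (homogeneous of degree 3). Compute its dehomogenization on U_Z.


f(x, y) = 2*x**3 - 2*x**2*y - x**2 + 2*x*y**2 - x*y + 2*x + 3*y**3 - y**2 + 2*y - 1

On U_Z we set Z = 1. Each monomial c·X^i·Y^j·Z^k in F becomes c·x^i·y^j·1^k = c·x^i·y^j.
Substituting Z = 1: F(X, Y, 1) = 2*x**3 - 2*x**2*y - x**2 + 2*x*y**2 - x*y + 2*x + 3*y**3 - y**2 + 2*y - 1.
Note: deg(f) ≤ deg(F) = 3; strict inequality happens when F is divisible by Z (lost terms).


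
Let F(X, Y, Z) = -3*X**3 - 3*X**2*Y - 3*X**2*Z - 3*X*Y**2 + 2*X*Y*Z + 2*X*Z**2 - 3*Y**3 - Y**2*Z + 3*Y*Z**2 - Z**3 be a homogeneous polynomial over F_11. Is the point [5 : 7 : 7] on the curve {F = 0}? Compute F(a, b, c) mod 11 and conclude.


F(5,7,7) ≡ 4 (mod 11); P is NOT on the curve.

Evaluate F(5, 7, 7) term-by-term (mod 11).
  -3*X**3 ↦ -3·125·1·1 = -375
  -3*X**2*Y ↦ -3·25·7·1 = -525
  -3*X**2*Z ↦ -3·25·1·7 = -525
  -3*X*Y**2 ↦ -3·5·49·1 = -735
  2*X*Y*Z ↦ 2·5·7·7 = 490
  2*X*Z**2 ↦ 2·5·1·49 = 490
  -3*Y**3 ↦ -3·1·343·1 = -1029
  -Y**2*Z ↦ -1·1·49·7 = -343
  3*Y*Z**2 ↦ 3·1·7·49 = 1029
  -Z**3 ↦ -1·1·1·343 = -343
Sum: F(5, 7, 7) = (-375) + (-525) + (-525) + (-735) + (490) + (490) + (-1029) + (-343) + (1029) + (-343) = -1866.
Reducing mod 11: -1866 ≡ 4 (mod 11).
Since F(a, b, c) ≡ 4 ≠ 0 (mod 11), P does NOT lie on the curve.


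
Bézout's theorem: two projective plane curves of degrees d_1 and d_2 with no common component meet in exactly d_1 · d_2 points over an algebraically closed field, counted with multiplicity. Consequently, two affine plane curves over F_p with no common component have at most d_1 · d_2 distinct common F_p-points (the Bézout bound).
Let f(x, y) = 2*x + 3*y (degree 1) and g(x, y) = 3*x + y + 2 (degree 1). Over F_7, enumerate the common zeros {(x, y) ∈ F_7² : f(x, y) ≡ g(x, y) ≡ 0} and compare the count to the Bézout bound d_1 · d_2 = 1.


Common zeros: ∅; count = 0; Bézout bound = 1.

deg(f) = 1, deg(g) = 1, so Bézout bound = 1.
Scan x ∈ F_7. For each x, list the y ∈ F_7 with f(x, y) ≡ 0 and those with g(x, y) ≡ 0 (mod 7); the common zeros in that column are the intersection.
  x = 0: f ≡ 0 at y ∈ {0}; g ≡ 0 at y ∈ {5}; common: ∅.
  x = 1: f ≡ 0 at y ∈ {4}; g ≡ 0 at y ∈ {2}; common: ∅.
  x = 2: f ≡ 0 at y ∈ {1}; g ≡ 0 at y ∈ {6}; common: ∅.
  x = 3: f ≡ 0 at y ∈ {5}; g ≡ 0 at y ∈ {3}; common: ∅.
  x = 4: f ≡ 0 at y ∈ {2}; g ≡ 0 at y ∈ {0}; common: ∅.
  x = 5: f ≡ 0 at y ∈ {6}; g ≡ 0 at y ∈ {4}; common: ∅.
  x = 6: f ≡ 0 at y ∈ {3}; g ≡ 0 at y ∈ {1}; common: ∅.
Collecting: common zeros = ∅, so the count is 0.
Comparison with the Bézout bound: 0 ≤ 1 = deg(f)·deg(g), as expected for curves with no common component (the affine F_7-count falls short of the bound because intersections may lie at infinity, over extension fields, or carry multiplicity).


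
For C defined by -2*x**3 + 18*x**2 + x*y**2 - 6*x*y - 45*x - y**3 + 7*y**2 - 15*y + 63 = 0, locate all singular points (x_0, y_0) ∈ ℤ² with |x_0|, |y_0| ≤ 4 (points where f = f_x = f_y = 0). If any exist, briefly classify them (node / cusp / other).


Singular points: {(3, 3)}; classification: cusp.

Compute partial derivatives:
  f_x = -6*x**2 + 36*x + y**2 - 6*y - 45.
  f_y = 2*x*y - 6*x - 3*y**2 + 14*y - 15.
Scan x_0 ∈ {−4, ..., 4}. For each x_0, f_y(x_0, y) is a polynomial in y; find its integer roots y ∈ {−4, ..., 4}, then test f_x and f at those candidates.
  x = -4: f_y(-4, y) = -3*y**2 + 6*y + 9; vanishes at y ∈ {-1, 3}. (-4, -1): f_x = -278 ≠ 0; (-4, 3): f_x = -294 ≠ 0.
  x = -3: f_y(-3, y) = -3*y**2 + 8*y + 3; vanishes at y ∈ {3}. (-3, 3): f_x = -216 ≠ 0.
  x = -2: f_y(-2, y) = -3*y**2 + 10*y - 3; vanishes at y ∈ {3}. (-2, 3): f_x = -150 ≠ 0.
  x = -1: f_y(-1, y) = -3*y**2 + 12*y - 9; vanishes at y ∈ {1, 3}. (-1, 1): f_x = -92 ≠ 0; (-1, 3): f_x = -96 ≠ 0.
  x = 0: f_y(0, y) = -3*y**2 + 14*y - 15; vanishes at y ∈ {3}. (0, 3): f_x = -54 ≠ 0.
  x = 1: f_y(1, y) = -3*y**2 + 16*y - 21; vanishes at y ∈ {3}. (1, 3): f_x = -24 ≠ 0.
  x = 2: f_y(2, y) = -3*y**2 + 18*y - 27; vanishes at y ∈ {3}. (2, 3): f_x = -6 ≠ 0.
  x = 3: f_y(3, y) = -3*y**2 + 20*y - 33; vanishes at y ∈ {3}. (3, 3): f_x = 0, f = 0 — SINGULAR.
  x = 4: f_y(4, y) = -3*y**2 + 22*y - 39; vanishes at y ∈ {3}. (4, 3): f_x = -6 ≠ 0.
Only singular point on the grid: (3, 3).
Classify: substitute x = 3 + u, y = 3 + v and expand: f = -2*u**3 + u*v**2 - v**3 + v**2.
No constant or linear terms (consistent with a singular point). Quadratic part: v**2. Cubic part: -2*u**3 + u*v**2 - v**3.
The quadratic part v**2 is a perfect square, so there is a single (double) tangent line v = 0, i.e. y = 3. Restricting the cubic part to that line (v = 0) leaves -2*u**3 ≠ 0, so f is not divisible by v and the branch is v² ≈ 2*u**3 to lowest order — this is a cusp.
Classification: cusp.


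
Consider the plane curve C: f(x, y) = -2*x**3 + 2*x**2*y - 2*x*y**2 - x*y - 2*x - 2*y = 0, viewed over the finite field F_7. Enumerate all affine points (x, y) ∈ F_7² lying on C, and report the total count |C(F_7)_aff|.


Affine F_7-points: {(0, 0), (1, 1), (1, 2), (2, 2), (2, 6), (6, 1), (6, 2)}; count = 7.

For each of the 49 pairs (x, y) ∈ F_7², evaluate f(x, y) mod 7. Record the zeros.
  x = 0: [0↦0, 1↦5, 2↦3, 3↦1, 4↦6, 5↦4, 6↦2]  zeros at y ∈ {0}
  x = 1: [0↦3, 1↦0, 2↦0, 3↦3, 4↦2, 5↦4, 6↦2]  zeros at y ∈ {1, 2}
  x = 2: [0↦1, 1↦1, 2↦0, 3↦5, 4↦2, 5↦5, 6↦0]  zeros at y ∈ {2, 6}
  x = 3: [0↦3, 1↦3, 2↦5, 3↦2, 4↦1, 5↦2, 6↦5]  zeros at y ∈ ∅
  x = 4: [0↦4, 1↦1, 2↦3, 3↦3, 4↦1, 5↦4, 6↦5]  zeros at y ∈ ∅
  x = 5: [0↦6, 1↦4, 2↦3, 3↦3, 4↦4, 5↦6, 6↦2]  zeros at y ∈ ∅
  x = 6: [0↦4, 1↦0, 2↦0, 3↦4, 4↦5, 5↦3, 6↦5]  zeros at y ∈ {1, 2}
Collecting zeros: affine points = {(0, 0), (1, 1), (1, 2), (2, 2), (2, 6), (6, 1), (6, 2)}.
Total count |C(F_7)_aff| = 7.
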